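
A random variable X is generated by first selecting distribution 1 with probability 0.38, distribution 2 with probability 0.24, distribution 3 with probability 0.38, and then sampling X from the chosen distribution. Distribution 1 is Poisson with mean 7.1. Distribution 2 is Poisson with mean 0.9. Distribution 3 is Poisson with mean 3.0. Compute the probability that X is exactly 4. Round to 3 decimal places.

Conditional on each component, P(X = 4): 1: 0.0873638; 2: 0.0111146; 3: 0.168031.
By total probability, P(X = 4) = 0.38·0.0873638 + 0.24·0.0111146 + 0.38·0.168031 = 0.0997176.

0.100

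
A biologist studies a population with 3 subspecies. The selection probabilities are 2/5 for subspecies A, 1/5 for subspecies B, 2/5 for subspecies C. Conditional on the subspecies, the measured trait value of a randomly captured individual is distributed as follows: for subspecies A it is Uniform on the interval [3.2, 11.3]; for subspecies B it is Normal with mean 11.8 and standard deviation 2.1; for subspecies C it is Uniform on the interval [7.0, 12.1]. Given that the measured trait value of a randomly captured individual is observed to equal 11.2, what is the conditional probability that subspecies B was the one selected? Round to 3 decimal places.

0.222

Likelihoods f(11.2 | ·): A: 0.123457; B: 0.182375; C: 0.196078.
Posterior ∝ prior × likelihood. Numerator for B: 0.2·0.182375 = 0.0364749.
Normalizing constant: 0.4·0.123457 + 0.2·0.182375 + 0.4·0.196078 = 0.164289.
P(B | observation) = 0.0364749 / 0.164289 = 0.222017.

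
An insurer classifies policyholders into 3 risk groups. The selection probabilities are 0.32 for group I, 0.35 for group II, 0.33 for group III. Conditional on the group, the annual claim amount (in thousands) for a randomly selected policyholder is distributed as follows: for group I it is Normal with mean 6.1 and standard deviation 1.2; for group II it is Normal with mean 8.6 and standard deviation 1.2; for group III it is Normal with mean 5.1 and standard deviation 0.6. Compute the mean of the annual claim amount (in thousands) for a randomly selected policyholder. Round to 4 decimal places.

Component means — I: 6.1; II: 8.6; III: 5.1.
E[X] = 0.32·6.1 + 0.35·8.6 + 0.33·5.1 = 6.645.

6.6450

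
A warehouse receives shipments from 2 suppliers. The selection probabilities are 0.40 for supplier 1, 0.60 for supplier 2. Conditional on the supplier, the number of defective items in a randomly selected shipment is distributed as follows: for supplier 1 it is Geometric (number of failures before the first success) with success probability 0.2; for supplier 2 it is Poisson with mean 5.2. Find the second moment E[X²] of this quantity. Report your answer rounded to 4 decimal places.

33.7440

For each component E[X²] = Var + (mean)², giving 1: 36; 2: 32.24.
Overall E[X²] = 0.4·36 + 0.6·32.24 = 33.744.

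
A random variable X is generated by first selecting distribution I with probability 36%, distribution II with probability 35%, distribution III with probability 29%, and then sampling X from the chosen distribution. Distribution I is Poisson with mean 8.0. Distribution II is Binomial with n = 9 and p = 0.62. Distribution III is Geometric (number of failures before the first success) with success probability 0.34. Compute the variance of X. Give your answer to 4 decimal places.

11.1922

Per component, I: μ=8, E[X²]=72; II: μ=5.58, E[X²]=33.2568; III: μ=1.94118, E[X²]=9.47751.
E[X] = 0.36·8 + 0.35·5.58 + 0.29·1.94118 = 5.39594.
E[X²] = 0.36·72 + 0.35·33.2568 + 0.29·9.47751 = 40.3084.
Var(X) = E[X²] − (E[X])² = 40.3084 − 29.1162 = 11.1922.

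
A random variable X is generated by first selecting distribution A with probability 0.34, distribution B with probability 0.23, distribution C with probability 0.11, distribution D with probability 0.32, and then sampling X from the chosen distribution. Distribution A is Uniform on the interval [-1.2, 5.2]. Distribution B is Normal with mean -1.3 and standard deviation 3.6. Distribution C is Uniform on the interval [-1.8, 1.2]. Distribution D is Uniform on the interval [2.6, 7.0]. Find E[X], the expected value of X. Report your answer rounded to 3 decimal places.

1.884

Component means — A: 2; B: -1.3; C: -0.3; D: 4.8.
E[X] = 0.34·2 + 0.23·-1.3 + 0.11·-0.3 + 0.32·4.8 = 1.884.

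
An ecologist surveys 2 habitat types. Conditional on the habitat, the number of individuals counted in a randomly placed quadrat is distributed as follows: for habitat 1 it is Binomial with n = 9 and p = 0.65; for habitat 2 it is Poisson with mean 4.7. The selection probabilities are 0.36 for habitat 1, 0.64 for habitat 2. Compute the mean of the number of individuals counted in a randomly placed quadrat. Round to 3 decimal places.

5.114

Component means — 1: 5.85; 2: 4.7.
E[X] = 0.36·5.85 + 0.64·4.7 = 5.114.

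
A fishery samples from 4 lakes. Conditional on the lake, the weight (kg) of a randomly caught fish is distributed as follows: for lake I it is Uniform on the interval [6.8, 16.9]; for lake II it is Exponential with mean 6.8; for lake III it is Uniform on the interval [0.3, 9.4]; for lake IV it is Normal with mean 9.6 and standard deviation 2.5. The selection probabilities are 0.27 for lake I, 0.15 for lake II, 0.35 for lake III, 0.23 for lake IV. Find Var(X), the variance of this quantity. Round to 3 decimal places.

21.348

Per component, I: μ=11.85, E[X²]=148.923; II: μ=6.8, E[X²]=92.48; III: μ=4.85, E[X²]=30.4233; IV: μ=9.6, E[X²]=98.41.
E[X] = 0.27·11.85 + 0.15·6.8 + 0.35·4.85 + 0.23·9.6 = 8.125.
E[X²] = 0.27·148.923 + 0.15·92.48 + 0.35·30.4233 + 0.23·98.41 = 87.3638.
Var(X) = E[X²] − (E[X])² = 87.3638 − 66.0156 = 21.3481.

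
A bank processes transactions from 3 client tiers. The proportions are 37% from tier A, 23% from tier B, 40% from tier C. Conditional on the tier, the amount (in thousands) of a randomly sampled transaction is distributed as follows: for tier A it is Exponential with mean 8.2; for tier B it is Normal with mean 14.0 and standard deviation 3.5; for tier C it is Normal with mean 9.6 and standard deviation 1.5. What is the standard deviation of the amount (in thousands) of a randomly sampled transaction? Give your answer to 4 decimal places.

5.7905

Per component, A: μ=8.2, E[X²]=134.48; B: μ=14, E[X²]=208.25; C: μ=9.6, E[X²]=94.41.
E[X] = 0.37·8.2 + 0.23·14 + 0.4·9.6 = 10.094.
E[X²] = 0.37·134.48 + 0.23·208.25 + 0.4·94.41 = 135.419.
Var(X) = E[X²] − (E[X])² = 135.419 − 101.889 = 33.5303.
SD(X) = √33.5303 = 5.79053.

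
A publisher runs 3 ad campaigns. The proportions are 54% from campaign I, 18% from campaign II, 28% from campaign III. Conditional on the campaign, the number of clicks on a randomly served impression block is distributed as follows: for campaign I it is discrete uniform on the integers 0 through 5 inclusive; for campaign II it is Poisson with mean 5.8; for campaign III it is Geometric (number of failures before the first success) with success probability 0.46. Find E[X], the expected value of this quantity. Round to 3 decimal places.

Component means — I: 2.5; II: 5.8; III: 1.17391.
E[X] = 0.54·2.5 + 0.18·5.8 + 0.28·1.17391 = 2.7227.

2.723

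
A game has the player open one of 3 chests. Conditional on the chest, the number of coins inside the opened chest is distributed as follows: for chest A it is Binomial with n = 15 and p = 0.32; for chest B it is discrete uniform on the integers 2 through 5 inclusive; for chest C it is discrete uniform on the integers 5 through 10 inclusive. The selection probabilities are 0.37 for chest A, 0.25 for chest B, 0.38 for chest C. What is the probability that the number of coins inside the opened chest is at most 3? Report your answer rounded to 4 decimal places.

Conditional on each chest, P(X ≤ 3): A: 0.241972; B: 0.5; C: 0.
By total probability, P(X ≤ 3) = 0.37·0.241972 + 0.25·0.5 + 0.38·0 = 0.21453.

0.2145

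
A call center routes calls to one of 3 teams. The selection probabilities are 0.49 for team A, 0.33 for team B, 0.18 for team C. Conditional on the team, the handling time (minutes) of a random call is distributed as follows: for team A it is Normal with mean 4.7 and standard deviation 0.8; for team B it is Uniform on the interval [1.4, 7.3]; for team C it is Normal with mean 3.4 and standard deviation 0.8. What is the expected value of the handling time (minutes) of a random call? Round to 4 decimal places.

Component means — A: 4.7; B: 4.35; C: 3.4.
E[X] = 0.49·4.7 + 0.33·4.35 + 0.18·3.4 = 4.3505.

4.3505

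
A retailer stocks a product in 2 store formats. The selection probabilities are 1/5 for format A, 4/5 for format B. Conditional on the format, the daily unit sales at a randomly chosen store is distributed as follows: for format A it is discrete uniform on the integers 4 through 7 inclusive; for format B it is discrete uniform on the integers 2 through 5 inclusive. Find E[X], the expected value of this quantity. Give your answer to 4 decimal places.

Component means — A: 5.5; B: 3.5.
E[X] = 0.2·5.5 + 0.8·3.5 = 3.9.

3.9000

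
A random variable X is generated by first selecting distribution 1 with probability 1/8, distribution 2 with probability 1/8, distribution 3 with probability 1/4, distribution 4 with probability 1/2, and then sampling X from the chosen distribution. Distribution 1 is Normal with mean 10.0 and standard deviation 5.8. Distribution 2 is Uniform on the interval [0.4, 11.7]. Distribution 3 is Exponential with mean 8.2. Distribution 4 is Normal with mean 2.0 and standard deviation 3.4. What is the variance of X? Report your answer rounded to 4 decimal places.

Per component, 1: μ=10, E[X²]=133.64; 2: μ=6.05, E[X²]=47.2433; 3: μ=8.2, E[X²]=134.48; 4: μ=2, E[X²]=15.56.
E[X] = 0.125·10 + 0.125·6.05 + 0.25·8.2 + 0.5·2 = 5.05625.
E[X²] = 0.125·133.64 + 0.125·47.2433 + 0.25·134.48 + 0.5·15.56 = 64.0104.
Var(X) = E[X²] − (E[X])² = 64.0104 − 25.5657 = 38.4448.

38.4448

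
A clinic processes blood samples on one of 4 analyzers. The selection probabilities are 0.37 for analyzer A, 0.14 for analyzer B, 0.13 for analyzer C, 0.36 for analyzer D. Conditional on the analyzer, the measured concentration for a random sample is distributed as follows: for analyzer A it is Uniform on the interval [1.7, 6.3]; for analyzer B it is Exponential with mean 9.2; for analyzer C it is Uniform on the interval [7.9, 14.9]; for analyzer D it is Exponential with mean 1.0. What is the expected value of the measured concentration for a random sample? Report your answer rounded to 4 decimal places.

4.6100

Component means — A: 4; B: 9.2; C: 11.4; D: 1.
E[X] = 0.37·4 + 0.14·9.2 + 0.13·11.4 + 0.36·1 = 4.61.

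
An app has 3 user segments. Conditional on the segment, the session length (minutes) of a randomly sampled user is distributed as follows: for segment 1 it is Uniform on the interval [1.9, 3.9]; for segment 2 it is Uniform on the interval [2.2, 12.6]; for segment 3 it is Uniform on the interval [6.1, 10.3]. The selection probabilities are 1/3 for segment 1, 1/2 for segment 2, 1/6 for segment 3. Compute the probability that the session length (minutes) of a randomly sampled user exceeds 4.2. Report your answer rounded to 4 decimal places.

Conditional on each segment, P(X > 4.2): 1: 0; 2: 0.807692; 3: 1.
By total probability, P(X > 4.2) = 0.333333·0 + 0.5·0.807692 + 0.166667·1 = 0.570513.

0.5705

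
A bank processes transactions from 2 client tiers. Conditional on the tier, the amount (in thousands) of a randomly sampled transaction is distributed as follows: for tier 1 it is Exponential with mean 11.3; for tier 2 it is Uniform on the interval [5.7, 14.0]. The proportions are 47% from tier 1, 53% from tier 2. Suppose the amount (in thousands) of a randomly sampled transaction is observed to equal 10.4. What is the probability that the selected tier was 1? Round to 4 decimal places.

Likelihoods f(10.4 | ·): 1: 0.0352547; 2: 0.120482.
Posterior ∝ prior × likelihood. Numerator for 1: 0.47·0.0352547 = 0.0165697.
Normalizing constant: 0.47·0.0352547 + 0.53·0.120482 = 0.0804251.
P(1 | observation) = 0.0165697 / 0.0804251 = 0.206026.

0.2060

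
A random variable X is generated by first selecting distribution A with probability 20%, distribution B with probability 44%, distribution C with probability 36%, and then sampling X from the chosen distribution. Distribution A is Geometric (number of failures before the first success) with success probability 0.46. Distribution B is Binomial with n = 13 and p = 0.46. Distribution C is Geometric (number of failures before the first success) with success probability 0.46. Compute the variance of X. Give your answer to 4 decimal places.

Per component, A: μ=1.17391, E[X²]=3.93006; B: μ=5.98, E[X²]=38.9896; C: μ=1.17391, E[X²]=3.93006.
E[X] = 0.2·1.17391 + 0.44·5.98 + 0.36·1.17391 = 3.28859.
E[X²] = 0.2·3.93006 + 0.44·38.9896 + 0.36·3.93006 = 19.3563.
Var(X) = E[X²] − (E[X])² = 19.3563 − 10.8148 = 8.54142.

8.5414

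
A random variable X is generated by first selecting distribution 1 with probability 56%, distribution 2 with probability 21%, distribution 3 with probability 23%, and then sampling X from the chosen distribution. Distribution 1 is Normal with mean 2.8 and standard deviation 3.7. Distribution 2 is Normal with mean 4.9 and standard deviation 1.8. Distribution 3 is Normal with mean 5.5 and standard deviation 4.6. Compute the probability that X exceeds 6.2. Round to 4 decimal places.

Conditional on each component, P(X > 6.2): 1: 0.179069; 2: 0.235079; 3: 0.439525.
By total probability, P(X > 6.2) = 0.56·0.179069 + 0.21·0.235079 + 0.23·0.439525 = 0.250736.

0.2507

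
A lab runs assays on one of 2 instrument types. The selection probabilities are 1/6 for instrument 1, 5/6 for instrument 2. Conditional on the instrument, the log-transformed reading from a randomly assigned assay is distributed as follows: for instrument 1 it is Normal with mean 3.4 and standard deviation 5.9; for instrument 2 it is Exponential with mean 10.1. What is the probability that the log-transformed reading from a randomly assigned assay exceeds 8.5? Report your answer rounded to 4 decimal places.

0.3915

Conditional on each instrument, P(X > 8.5): 1: 0.193682; 2: 0.431027.
By total probability, P(X > 8.5) = 0.166667·0.193682 + 0.833333·0.431027 = 0.39147.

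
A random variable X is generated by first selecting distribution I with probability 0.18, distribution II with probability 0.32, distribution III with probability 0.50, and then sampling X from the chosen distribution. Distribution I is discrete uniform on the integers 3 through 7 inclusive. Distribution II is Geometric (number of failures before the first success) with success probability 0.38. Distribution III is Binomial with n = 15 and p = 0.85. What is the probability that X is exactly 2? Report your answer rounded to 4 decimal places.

Conditional on each component, P(X = 2): I: 0; II: 0.146072; III: 1.47643e-09.
By total probability, P(X = 2) = 0.18·0 + 0.32·0.146072 + 0.5·1.47643e-09 = 0.046743.

0.0467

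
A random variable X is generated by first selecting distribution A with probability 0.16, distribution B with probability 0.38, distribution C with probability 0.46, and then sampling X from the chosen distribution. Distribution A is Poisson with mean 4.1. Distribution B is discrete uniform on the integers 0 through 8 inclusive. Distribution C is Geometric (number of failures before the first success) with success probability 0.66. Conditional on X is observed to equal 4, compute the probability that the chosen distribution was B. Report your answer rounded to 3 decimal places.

0.545

Likelihoods P(X=4 | ·): A: 0.195127; B: 0.111111; C: 0.00881982.
Posterior ∝ prior × likelihood. Numerator for B: 0.38·0.111111 = 0.0422222.
Normalizing constant: 0.16·0.195127 + 0.38·0.111111 + 0.46·0.00881982 = 0.0774996.
P(B | observation) = 0.0422222 / 0.0774996 = 0.544806.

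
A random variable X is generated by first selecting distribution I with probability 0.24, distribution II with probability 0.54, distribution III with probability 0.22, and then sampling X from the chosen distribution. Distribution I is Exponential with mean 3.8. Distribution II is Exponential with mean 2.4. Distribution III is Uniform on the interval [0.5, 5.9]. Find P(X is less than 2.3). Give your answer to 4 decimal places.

Conditional on each component, P(X < 2.3): I: 0.454069; II: 0.616468; III: 0.333333.
By total probability, P(X < 2.3) = 0.24·0.454069 + 0.54·0.616468 + 0.22·0.333333 = 0.515203.

0.5152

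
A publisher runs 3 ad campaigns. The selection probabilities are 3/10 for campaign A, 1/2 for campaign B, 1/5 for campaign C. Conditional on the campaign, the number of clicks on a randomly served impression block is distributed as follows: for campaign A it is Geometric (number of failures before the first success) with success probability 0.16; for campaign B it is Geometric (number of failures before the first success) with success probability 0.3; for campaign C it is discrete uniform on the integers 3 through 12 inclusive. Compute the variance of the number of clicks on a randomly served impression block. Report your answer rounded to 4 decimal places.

19.6319

Per component, A: μ=5.25, E[X²]=60.375; B: μ=2.33333, E[X²]=13.2222; C: μ=7.5, E[X²]=64.5.
E[X] = 0.3·5.25 + 0.5·2.33333 + 0.2·7.5 = 4.24167.
E[X²] = 0.3·60.375 + 0.5·13.2222 + 0.2·64.5 = 37.6236.
Var(X) = E[X²] − (E[X])² = 37.6236 − 17.9917 = 19.6319.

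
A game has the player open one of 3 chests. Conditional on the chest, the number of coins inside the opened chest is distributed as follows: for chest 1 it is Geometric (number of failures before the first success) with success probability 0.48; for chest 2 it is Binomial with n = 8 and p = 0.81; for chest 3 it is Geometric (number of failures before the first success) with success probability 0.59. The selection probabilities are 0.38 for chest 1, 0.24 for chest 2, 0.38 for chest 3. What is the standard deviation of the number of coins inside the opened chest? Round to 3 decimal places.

2.708

Per component, 1: μ=1.08333, E[X²]=3.43056; 2: μ=6.48, E[X²]=43.2216; 3: μ=0.694915, E[X²]=1.66073.
E[X] = 0.38·1.08333 + 0.24·6.48 + 0.38·0.694915 = 2.23093.
E[X²] = 0.38·3.43056 + 0.24·43.2216 + 0.38·1.66073 = 12.3079.
Var(X) = E[X²] − (E[X])² = 12.3079 − 4.97707 = 7.3308.
SD(X) = √7.3308 = 2.70755.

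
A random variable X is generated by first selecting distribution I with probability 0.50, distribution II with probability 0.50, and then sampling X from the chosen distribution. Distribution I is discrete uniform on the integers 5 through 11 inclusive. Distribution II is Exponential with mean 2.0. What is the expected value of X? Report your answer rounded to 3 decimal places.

5.000

Component means — I: 8; II: 2.
E[X] = 0.5·8 + 0.5·2 = 5.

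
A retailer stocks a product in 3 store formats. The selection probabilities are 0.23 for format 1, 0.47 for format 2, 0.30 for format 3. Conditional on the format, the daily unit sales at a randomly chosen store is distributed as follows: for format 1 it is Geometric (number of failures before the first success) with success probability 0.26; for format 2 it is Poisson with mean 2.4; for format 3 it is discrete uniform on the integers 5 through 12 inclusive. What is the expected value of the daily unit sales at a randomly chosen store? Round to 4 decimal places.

4.3326

Component means — 1: 2.84615; 2: 2.4; 3: 8.5.
E[X] = 0.23·2.84615 + 0.47·2.4 + 0.3·8.5 = 4.33262.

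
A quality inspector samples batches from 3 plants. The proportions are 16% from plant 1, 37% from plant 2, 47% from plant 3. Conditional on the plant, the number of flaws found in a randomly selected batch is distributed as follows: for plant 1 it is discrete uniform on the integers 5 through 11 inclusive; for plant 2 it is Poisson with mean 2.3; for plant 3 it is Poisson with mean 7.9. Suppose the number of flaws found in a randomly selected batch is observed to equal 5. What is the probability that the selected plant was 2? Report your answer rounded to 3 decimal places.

Likelihoods P(X=5 | ·): 1: 0.142857; 2: 0.053775; 3: 0.0950666.
Posterior ∝ prior × likelihood. Numerator for 2: 0.37·0.053775 = 0.0198968.
Normalizing constant: 0.16·0.142857 + 0.37·0.053775 + 0.47·0.0950666 = 0.0874352.
P(2 | observation) = 0.0198968 / 0.0874352 = 0.22756.

0.228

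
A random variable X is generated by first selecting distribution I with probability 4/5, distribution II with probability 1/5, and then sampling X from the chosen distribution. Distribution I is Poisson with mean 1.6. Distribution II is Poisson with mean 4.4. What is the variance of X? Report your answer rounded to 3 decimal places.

3.414

Per component, I: μ=1.6, E[X²]=4.16; II: μ=4.4, E[X²]=23.76.
E[X] = 0.8·1.6 + 0.2·4.4 = 2.16.
E[X²] = 0.8·4.16 + 0.2·23.76 = 8.08.
Var(X) = E[X²] − (E[X])² = 8.08 − 4.6656 = 3.4144.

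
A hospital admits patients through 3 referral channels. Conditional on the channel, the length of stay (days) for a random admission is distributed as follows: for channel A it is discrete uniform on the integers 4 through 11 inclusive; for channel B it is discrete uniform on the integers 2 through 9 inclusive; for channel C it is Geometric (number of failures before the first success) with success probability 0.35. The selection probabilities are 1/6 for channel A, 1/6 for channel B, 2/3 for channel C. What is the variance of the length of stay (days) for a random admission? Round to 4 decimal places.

10.4110

Per component, A: μ=7.5, E[X²]=61.5; B: μ=5.5, E[X²]=35.5; C: μ=1.85714, E[X²]=8.7551.
E[X] = 0.166667·7.5 + 0.166667·5.5 + 0.666667·1.85714 = 3.40476.
E[X²] = 0.166667·61.5 + 0.166667·35.5 + 0.666667·8.7551 = 22.0034.
Var(X) = E[X²] − (E[X])² = 22.0034 − 11.5924 = 10.411.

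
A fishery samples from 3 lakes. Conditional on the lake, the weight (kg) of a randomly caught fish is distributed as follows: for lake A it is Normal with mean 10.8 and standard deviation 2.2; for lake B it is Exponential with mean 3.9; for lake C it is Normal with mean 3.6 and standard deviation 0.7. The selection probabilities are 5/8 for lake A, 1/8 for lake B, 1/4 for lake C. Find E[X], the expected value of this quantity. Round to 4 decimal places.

Component means — A: 10.8; B: 3.9; C: 3.6.
E[X] = 0.625·10.8 + 0.125·3.9 + 0.25·3.6 = 8.1375.

8.1375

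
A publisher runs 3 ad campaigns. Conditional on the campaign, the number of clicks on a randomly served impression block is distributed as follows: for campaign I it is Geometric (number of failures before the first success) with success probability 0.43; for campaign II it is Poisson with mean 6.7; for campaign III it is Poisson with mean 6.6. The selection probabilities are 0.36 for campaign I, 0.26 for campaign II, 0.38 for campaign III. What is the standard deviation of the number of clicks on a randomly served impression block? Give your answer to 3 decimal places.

3.445

Per component, I: μ=1.32558, E[X²]=4.83991; II: μ=6.7, E[X²]=51.59; III: μ=6.6, E[X²]=50.16.
E[X] = 0.36·1.32558 + 0.26·6.7 + 0.38·6.6 = 4.72721.
E[X²] = 0.36·4.83991 + 0.26·51.59 + 0.38·50.16 = 34.2166.
Var(X) = E[X²] − (E[X])² = 34.2166 − 22.3465 = 11.8701.
SD(X) = √11.8701 = 3.4453.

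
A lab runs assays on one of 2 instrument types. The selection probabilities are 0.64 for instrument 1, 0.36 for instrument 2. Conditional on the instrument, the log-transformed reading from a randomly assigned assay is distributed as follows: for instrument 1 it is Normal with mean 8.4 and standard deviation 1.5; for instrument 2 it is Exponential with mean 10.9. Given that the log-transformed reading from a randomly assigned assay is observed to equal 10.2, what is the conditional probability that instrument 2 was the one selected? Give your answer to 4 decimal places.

Likelihoods f(10.2 | ·): 1: 0.129457; 2: 0.035989.
Posterior ∝ prior × likelihood. Numerator for 2: 0.36·0.035989 = 0.012956.
Normalizing constant: 0.64·0.129457 + 0.36·0.035989 = 0.0958087.
P(2 | observation) = 0.012956 / 0.0958087 = 0.135228.

0.1352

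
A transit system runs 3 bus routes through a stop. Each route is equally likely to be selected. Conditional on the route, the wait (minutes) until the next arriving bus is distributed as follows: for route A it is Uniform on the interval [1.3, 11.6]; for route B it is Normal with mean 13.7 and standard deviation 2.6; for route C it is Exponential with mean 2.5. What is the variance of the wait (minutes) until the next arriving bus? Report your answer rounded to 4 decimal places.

Per component, A: μ=6.45, E[X²]=50.4433; B: μ=13.7, E[X²]=194.45; C: μ=2.5, E[X²]=12.5.
E[X] = 0.333333·6.45 + 0.333333·13.7 + 0.333333·2.5 = 7.55.
E[X²] = 0.333333·50.4433 + 0.333333·194.45 + 0.333333·12.5 = 85.7978.
Var(X) = E[X²] − (E[X])² = 85.7978 − 57.0025 = 28.7953.

28.7953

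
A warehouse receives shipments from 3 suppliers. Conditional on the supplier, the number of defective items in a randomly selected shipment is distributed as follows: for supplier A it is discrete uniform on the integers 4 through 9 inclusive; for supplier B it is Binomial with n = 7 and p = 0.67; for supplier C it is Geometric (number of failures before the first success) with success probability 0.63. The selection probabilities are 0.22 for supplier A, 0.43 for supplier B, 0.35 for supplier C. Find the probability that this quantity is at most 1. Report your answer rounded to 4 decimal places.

0.3049

Conditional on each supplier, P(X ≤ 1): A: 0; B: 0.00648317; C: 0.8631.
By total probability, P(X ≤ 1) = 0.22·0 + 0.43·0.00648317 + 0.35·0.8631 = 0.304873.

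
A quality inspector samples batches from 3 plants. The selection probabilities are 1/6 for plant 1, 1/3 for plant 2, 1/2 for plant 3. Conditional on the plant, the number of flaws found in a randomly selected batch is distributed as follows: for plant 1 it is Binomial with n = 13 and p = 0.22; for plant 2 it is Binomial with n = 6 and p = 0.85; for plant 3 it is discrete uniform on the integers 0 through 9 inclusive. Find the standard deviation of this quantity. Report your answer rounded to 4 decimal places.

Per component, 1: μ=2.86, E[X²]=10.4104; 2: μ=5.1, E[X²]=26.775; 3: μ=4.5, E[X²]=28.5.
E[X] = 0.166667·2.86 + 0.333333·5.1 + 0.5·4.5 = 4.42667.
E[X²] = 0.166667·10.4104 + 0.333333·26.775 + 0.5·28.5 = 24.9101.
Var(X) = E[X²] − (E[X])² = 24.9101 − 19.5954 = 5.31469.
SD(X) = √5.31469 = 2.30536.

2.3054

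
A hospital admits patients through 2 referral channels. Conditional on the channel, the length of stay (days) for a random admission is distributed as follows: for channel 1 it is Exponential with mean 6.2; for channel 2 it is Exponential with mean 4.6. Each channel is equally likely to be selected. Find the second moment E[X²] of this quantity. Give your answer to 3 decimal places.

For each component E[X²] = Var + (mean)², giving 1: 76.88; 2: 42.32.
Overall E[X²] = 0.5·76.88 + 0.5·42.32 = 59.6.

59.600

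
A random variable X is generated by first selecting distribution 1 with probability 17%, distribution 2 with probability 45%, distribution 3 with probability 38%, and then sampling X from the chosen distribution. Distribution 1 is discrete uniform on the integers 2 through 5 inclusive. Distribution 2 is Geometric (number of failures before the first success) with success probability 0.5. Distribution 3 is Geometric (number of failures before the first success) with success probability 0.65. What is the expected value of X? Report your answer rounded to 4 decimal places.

Component means — 1: 3.5; 2: 1; 3: 0.538462.
E[X] = 0.17·3.5 + 0.45·1 + 0.38·0.538462 = 1.24962.

1.2496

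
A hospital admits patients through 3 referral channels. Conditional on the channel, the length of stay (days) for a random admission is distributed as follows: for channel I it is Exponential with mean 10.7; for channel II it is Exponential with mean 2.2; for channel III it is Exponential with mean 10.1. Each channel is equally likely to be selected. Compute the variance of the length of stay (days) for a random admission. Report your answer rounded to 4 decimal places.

88.7822

Per component, I: μ=10.7, E[X²]=228.98; II: μ=2.2, E[X²]=9.68; III: μ=10.1, E[X²]=204.02.
E[X] = 0.333333·10.7 + 0.333333·2.2 + 0.333333·10.1 = 7.66667.
E[X²] = 0.333333·228.98 + 0.333333·9.68 + 0.333333·204.02 = 147.56.
Var(X) = E[X²] − (E[X])² = 147.56 − 58.7778 = 88.7822.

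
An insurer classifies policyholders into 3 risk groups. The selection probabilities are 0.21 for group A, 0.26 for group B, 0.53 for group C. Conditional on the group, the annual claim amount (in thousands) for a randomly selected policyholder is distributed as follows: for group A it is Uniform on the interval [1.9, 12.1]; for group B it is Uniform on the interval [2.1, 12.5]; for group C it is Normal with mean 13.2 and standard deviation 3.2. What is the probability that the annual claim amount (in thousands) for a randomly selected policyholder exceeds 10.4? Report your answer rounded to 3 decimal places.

0.516

Conditional on each group, P(X > 10.4): A: 0.166667; B: 0.201923; C: 0.809213.
By total probability, P(X > 10.4) = 0.21·0.166667 + 0.26·0.201923 + 0.53·0.809213 = 0.516383.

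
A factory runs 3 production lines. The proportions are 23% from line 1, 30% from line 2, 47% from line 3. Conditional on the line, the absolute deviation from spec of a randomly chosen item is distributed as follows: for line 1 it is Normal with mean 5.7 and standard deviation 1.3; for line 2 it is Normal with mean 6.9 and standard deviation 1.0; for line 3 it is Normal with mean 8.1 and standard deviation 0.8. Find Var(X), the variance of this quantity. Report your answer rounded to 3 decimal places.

1.915

Per component, 1: μ=5.7, E[X²]=34.18; 2: μ=6.9, E[X²]=48.61; 3: μ=8.1, E[X²]=66.25.
E[X] = 0.23·5.7 + 0.3·6.9 + 0.47·8.1 = 7.188.
E[X²] = 0.23·34.18 + 0.3·48.61 + 0.47·66.25 = 53.5819.
Var(X) = E[X²] − (E[X])² = 53.5819 − 51.6673 = 1.91456.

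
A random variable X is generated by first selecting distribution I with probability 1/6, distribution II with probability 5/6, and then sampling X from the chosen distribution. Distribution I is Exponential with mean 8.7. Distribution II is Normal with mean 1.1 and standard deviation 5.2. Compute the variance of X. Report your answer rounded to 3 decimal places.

43.171

Per component, I: μ=8.7, E[X²]=151.38; II: μ=1.1, E[X²]=28.25.
E[X] = 0.166667·8.7 + 0.833333·1.1 = 2.36667.
E[X²] = 0.166667·151.38 + 0.833333·28.25 = 48.7717.
Var(X) = E[X²] − (E[X])² = 48.7717 − 5.60111 = 43.1706.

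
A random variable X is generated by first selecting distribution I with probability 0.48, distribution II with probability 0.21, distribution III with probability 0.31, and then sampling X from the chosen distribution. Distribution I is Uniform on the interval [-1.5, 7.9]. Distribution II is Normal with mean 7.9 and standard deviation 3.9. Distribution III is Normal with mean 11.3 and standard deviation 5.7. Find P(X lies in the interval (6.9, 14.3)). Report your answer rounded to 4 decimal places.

Conditional on each component, P(6.9 < X < 14.3): I: 0.106383; II: 0.550787; III: 0.480588.
By total probability, P(6.9 < X < 14.3) = 0.48·0.106383 + 0.21·0.550787 + 0.31·0.480588 = 0.315711.

0.3157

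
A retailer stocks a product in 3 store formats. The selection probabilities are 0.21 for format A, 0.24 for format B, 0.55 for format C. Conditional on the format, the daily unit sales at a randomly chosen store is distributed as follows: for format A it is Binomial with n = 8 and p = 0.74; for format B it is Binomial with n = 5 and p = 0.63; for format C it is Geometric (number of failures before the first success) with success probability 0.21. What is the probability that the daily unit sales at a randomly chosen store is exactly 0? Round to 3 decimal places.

0.117

Conditional on each format, P(X = 0): A: 2.08827e-05; B: 0.0069344; C: 0.21.
By total probability, P(X = 0) = 0.21·2.08827e-05 + 0.24·0.0069344 + 0.55·0.21 = 0.117169.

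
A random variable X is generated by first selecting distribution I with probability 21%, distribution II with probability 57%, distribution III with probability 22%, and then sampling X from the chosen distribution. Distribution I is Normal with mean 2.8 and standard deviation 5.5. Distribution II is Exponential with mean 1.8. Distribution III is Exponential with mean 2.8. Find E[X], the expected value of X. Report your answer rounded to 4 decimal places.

2.2300

Component means — I: 2.8; II: 1.8; III: 2.8.
E[X] = 0.21·2.8 + 0.57·1.8 + 0.22·2.8 = 2.23.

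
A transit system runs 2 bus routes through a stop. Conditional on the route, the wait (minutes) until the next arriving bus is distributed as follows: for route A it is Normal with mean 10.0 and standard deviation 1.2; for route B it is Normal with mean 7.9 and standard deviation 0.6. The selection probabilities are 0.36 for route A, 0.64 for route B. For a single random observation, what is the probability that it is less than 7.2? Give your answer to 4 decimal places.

0.0814

Conditional on each route, P(X < 7.2): A: 0.00981533; B: 0.121673.
By total probability, P(X < 7.2) = 0.36·0.00981533 + 0.64·0.121673 = 0.0814039.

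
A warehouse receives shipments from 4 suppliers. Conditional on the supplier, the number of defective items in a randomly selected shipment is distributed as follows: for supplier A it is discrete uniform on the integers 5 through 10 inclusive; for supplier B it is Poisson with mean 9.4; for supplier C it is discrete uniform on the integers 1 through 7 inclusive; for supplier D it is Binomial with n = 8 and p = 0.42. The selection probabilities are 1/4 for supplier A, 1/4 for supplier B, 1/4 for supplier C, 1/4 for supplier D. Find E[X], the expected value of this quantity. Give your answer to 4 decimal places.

Component means — A: 7.5; B: 9.4; C: 4; D: 3.36.
E[X] = 0.25·7.5 + 0.25·9.4 + 0.25·4 + 0.25·3.36 = 6.065.

6.0650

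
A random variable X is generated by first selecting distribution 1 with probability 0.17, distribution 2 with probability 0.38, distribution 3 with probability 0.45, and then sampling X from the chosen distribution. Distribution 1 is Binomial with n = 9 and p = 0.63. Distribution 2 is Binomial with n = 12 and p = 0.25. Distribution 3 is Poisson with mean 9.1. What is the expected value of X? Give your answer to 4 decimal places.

Component means — 1: 5.67; 2: 3; 3: 9.1.
E[X] = 0.17·5.67 + 0.38·3 + 0.45·9.1 = 6.1989.

6.1989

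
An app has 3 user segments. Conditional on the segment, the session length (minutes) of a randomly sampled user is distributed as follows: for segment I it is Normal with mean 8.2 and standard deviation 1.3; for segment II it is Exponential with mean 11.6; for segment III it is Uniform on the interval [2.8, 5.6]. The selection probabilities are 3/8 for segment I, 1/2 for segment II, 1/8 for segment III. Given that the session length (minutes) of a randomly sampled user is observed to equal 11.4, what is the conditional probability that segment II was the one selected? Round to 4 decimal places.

0.7436

Likelihoods f(11.4 | ·): I: 0.0148332; II: 0.0322653; III: 0.
Posterior ∝ prior × likelihood. Numerator for II: 0.5·0.0322653 = 0.0161326.
Normalizing constant: 0.375·0.0148332 + 0.5·0.0322653 + 0.125·0 = 0.0216951.
P(II | observation) = 0.0161326 / 0.0216951 = 0.743608.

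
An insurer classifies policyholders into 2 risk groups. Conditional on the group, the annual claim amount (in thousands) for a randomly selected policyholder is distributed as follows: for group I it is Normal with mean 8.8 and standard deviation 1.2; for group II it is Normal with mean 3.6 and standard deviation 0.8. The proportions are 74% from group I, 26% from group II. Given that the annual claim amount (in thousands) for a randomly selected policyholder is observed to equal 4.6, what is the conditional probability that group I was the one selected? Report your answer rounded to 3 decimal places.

Likelihoods f(4.6 | ·): I: 0.000727236; II: 0.228311.
Posterior ∝ prior × likelihood. Numerator for I: 0.74·0.000727236 = 0.000538154.
Normalizing constant: 0.74·0.000727236 + 0.26·0.228311 = 0.0598991.
P(I | observation) = 0.000538154 / 0.0598991 = 0.00898435.

0.009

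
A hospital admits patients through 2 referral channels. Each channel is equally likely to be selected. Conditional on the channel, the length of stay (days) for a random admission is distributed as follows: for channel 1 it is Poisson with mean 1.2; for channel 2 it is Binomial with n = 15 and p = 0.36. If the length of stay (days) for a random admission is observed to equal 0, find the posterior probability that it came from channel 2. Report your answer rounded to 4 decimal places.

0.0041

Likelihoods P(X=0 | ·): 1: 0.301194; 2: 0.00123794.
Posterior ∝ prior × likelihood. Numerator for 2: 0.5·0.00123794 = 0.00061897.
Normalizing constant: 0.5·0.301194 + 0.5·0.00123794 = 0.151216.
P(2 | observation) = 0.00061897 / 0.151216 = 0.00409328.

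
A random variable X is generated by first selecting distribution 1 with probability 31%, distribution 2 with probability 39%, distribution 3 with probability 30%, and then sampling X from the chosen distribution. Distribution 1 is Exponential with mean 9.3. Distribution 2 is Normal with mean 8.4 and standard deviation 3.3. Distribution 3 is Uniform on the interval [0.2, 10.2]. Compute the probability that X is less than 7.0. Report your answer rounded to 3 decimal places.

Conditional on each component, P(X < 7.0): 1: 0.528902; 2: 0.335695; 3: 0.68.
By total probability, P(X < 7.0) = 0.31·0.528902 + 0.39·0.335695 + 0.3·0.68 = 0.49888.

0.499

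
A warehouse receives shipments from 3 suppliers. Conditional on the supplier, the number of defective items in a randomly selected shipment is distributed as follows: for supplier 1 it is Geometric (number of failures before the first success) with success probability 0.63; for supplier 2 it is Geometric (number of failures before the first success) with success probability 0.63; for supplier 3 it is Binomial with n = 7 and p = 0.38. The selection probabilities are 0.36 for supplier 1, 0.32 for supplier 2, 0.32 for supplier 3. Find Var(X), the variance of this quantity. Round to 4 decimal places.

2.0965

Per component, 1: μ=0.587302, E[X²]=1.27715; 2: μ=0.587302, E[X²]=1.27715; 3: μ=2.66, E[X²]=8.7248.
E[X] = 0.36·0.587302 + 0.32·0.587302 + 0.32·2.66 = 1.25057.
E[X²] = 0.36·1.27715 + 0.32·1.27715 + 0.32·8.7248 = 3.6604.
Var(X) = E[X²] − (E[X])² = 3.6604 − 1.56391 = 2.09648.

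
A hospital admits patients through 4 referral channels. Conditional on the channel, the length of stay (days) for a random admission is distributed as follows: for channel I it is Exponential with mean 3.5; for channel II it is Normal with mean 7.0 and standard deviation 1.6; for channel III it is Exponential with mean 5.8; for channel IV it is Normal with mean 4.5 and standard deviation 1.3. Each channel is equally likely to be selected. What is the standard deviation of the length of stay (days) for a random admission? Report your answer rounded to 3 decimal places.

Per component, I: μ=3.5, E[X²]=24.5; II: μ=7, E[X²]=51.56; III: μ=5.8, E[X²]=67.28; IV: μ=4.5, E[X²]=21.94.
E[X] = 0.25·3.5 + 0.25·7 + 0.25·5.8 + 0.25·4.5 = 5.2.
E[X²] = 0.25·24.5 + 0.25·51.56 + 0.25·67.28 + 0.25·21.94 = 41.32.
Var(X) = E[X²] − (E[X])² = 41.32 − 27.04 = 14.28.
SD(X) = √14.28 = 3.77889.

3.779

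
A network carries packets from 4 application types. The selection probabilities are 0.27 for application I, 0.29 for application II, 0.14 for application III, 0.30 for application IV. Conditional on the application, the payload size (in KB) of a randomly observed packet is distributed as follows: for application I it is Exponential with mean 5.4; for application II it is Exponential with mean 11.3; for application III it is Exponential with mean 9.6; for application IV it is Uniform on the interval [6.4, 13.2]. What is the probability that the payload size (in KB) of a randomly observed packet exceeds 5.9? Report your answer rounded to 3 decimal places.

0.638

Conditional on each application, P(X > 5.9): I: 0.335346; II: 0.593259; III: 0.540866; IV: 1.
By total probability, P(X > 5.9) = 0.27·0.335346 + 0.29·0.593259 + 0.14·0.540866 + 0.3·1 = 0.63831.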